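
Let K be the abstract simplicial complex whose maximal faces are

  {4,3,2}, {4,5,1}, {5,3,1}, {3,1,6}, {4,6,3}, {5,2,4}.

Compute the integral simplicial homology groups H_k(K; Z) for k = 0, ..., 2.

H_0 = Z,  H_1 = Z,  H_2 = 0.

Order the vertices as 1 < 2 < 3 < 4 < 5 < 6. Listing each simplex with vertices in this order, K has dimension 2 with simplices:

  0-simplices (6): [1], [2], [3], [4], [5], [6]
  1-simplices (12): [1,3], [1,4], [1,5], [1,6], [2,3], [2,4], [2,5], [3,4], [3,5], [3,6], [4,5], [4,6]
  2-simplices (6): [1,3,5], [1,3,6], [1,4,5], [2,3,4], [2,4,5], [3,4,6]

giving chain groups C_0 ≅ Z^6, C_1 ≅ Z^12, C_2 ≅ Z^6.

Boundary ∂_1: C_1 → C_0 sends each edge [p,q] (with p < q) to q − p.
This gives a 6×12 integer matrix of rank 5; reducing to Smith normal form yields diagonal entries (1,1,1,1,1).

Boundary ∂_2: C_2 → C_1 sends each 2-simplex [p,q,r] to [q,r] − [p,r] + [p,q]. For instance
  ∂[1,3,6] = [3,6] − [1,6] + [1,3],
  ∂[3,4,6] = [4,6] − [3,6] + [3,4].
The 12×6 boundary matrix has rank 6 and Smith normal form diag(1,1,1,1,1,1).

Reading off H_k = ker ∂_k / im ∂_{k+1}:

  H_0: rank C_0 − rank ∂_1 = 6 − 5 = 1, and the invariant factors of ∂_1 are all 1, so H_0 ≅ Z.
  H_1: rank ker ∂_1 − rank ∂_2 = (12 − 5) − 6 = 1, and the invariant factors of ∂_2 are all 1, so H_1 ≅ Z.
  H_2: rank ker ∂_2 − rank ∂_3 = (6 − 6) − 0 = 0, and there is no ∂_3, so H_2 ≅ 0.

As a check, the Euler characteristic is 6 − 12 + 6 = 0, which agrees with 1 − 1 + 0 = 0.
(K is a triangulation of the cylinder S^1 x I.)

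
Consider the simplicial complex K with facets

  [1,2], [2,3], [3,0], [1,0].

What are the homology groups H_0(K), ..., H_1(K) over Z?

Take the total order 0 < 1 < 2 < 3 on the vertex set. Then K (dimension 1) consists of the simplices:

  0-simplices (4): [0], [1], [2], [3]
  1-simplices (4): [0,1], [0,3], [1,2], [2,3]

Hence C_0 ≅ Z^4, C_1 ≅ Z^4.

The boundary map ∂_1: C_1 → C_0 sends each edge [p,q] (with p < q) to q − p. For instance
  ∂[0,3] = [3] − [0].
As a 4×4 matrix over Z this has rank 3, with invariant factors (1,1,1).

From H_k ≅ ker(∂_k) / im(∂_{k+1}) we obtain:

  H_0: rank C_0 − rank ∂_1 = 4 − 3 = 1, and the invariant factors of ∂_1 are all 1, so H_0 = Z.
  H_1: rank ker ∂_1 − rank ∂_2 = (4 − 3) − 0 = 1, and there is no ∂_2, so H_1 = Z.

As a check, the Euler characteristic is 4 − 4 = 0, which agrees with 1 − 1 = 0.
(K is a triangulation of the circle S^1.)

H_0 = Z,  H_1 = Z.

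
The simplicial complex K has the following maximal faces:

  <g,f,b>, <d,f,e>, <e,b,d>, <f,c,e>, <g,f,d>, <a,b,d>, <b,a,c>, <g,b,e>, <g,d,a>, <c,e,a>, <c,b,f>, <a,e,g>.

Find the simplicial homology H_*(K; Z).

H_0 ≅ Z,  H_1 ≅ Z/2,  H_2 = 0.

We work with the vertex ordering a < b < c < d < e < f < g. The simplices of K, each written with vertices in increasing order, are:

  0-simplices (7): a, b, c, d, e, f, g
  1-simplices (18): ab, ac, ad, ae, ag, bc, bd, be, bf, bg, ce, cf, de, df, dg, ef, eg, fg
  2-simplices (12): abc, abd, ace, adg, aeg, bcf, bde, beg, bfg, cef, def, dfg

giving chain groups C_0 ≅ Z^7, C_1 ≅ Z^18, C_2 ≅ Z^12.

∂_1: C_1 → C_0 sends each edge [p,q] (with p < q) to q − p.
The 7×18 boundary matrix has rank 6 and Smith normal form diag(1,1,1,1,1,1).

The boundary map ∂_2: C_2 → C_1 acts by ∂[p,q,r] = [q,r] − [p,r] + [p,q]. For instance
  ∂beg = eg − bg + be,
  ∂adg = dg − ag + ad.
This gives a 18×12 integer matrix of rank 12; reducing to Smith normal form yields diagonal entries (1,1,1,1,1,1,1,1,1,1,1,2).

Reading off H_k = ker ∂_k / im ∂_{k+1}:

  H_0: rank C_0 − rank ∂_1 = 7 − 6 = 1, and the invariant factors of ∂_1 are all 1, so H_0 = Z.
  H_1: rank ker ∂_1 − rank ∂_2 = (18 − 6) − 12 = 0, and ∂_2 has invariant factor 2 > 1, so H_1 = Z/2.
  H_2: rank ker ∂_2 − rank ∂_3 = (12 − 12) − 0 = 0, and there is no ∂_3, so H_2 = 0.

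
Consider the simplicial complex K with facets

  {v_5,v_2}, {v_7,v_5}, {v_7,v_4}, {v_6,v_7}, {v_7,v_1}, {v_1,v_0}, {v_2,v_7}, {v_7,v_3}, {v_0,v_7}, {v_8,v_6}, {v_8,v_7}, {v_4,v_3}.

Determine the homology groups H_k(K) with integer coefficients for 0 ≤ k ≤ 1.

K has 9 vertices, 12 edges.
rank ∂_0 = 0, rank ∂_1 = 8 ⇒ b_0 = 9 − 0 − 8 = 1; all invariant factors of ∂_1 are 1 so no torsion. So H_0 ≅ Z.
rank ∂_1 = 8, rank ∂_2 = 0 ⇒ b_1 = 12 − 8 − 0 = 4. So H_1 ≅ Z^4.

H_0 = Z,  H_1 = Z^4.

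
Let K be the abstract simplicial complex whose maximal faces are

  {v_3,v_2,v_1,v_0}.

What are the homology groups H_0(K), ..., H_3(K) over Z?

H_0 ≅ Z,  H_1 = 0,  H_2 = 0,  H_3 = 0.

Order the vertices as v_0 < v_1 < v_2 < v_3. Listing each simplex with vertices in this order, K has dimension 3 with simplices:

  0-simplices (4): [v_0], [v_1], [v_2], [v_3]
  1-simplices (6): [v_0,v_1], [v_0,v_2], [v_0,v_3], [v_1,v_2], [v_1,v_3], [v_2,v_3]
  2-simplices (4): [v_0,v_1,v_2], [v_0,v_1,v_3], [v_0,v_2,v_3], [v_1,v_2,v_3]
  3-simplices (1): [v_0,v_1,v_2,v_3]

giving chain groups C_0 ≅ Z^4, C_1 ≅ Z^6, C_2 ≅ Z^4, C_3 ≅ Z^1.

∂_1: C_1 → C_0 is given by ∂[p,q] = [q] − [p]. For instance
  ∂[v_2,v_3] = [v_3] − [v_2].
The 4×6 boundary matrix has rank 3 and Smith normal form diag(1,1,1).

Boundary ∂_2: C_2 → C_1 acts by ∂[p,q,r] = [q,r] − [p,r] + [p,q]. For instance
  ∂[v_0,v_2,v_3] = [v_2,v_3] − [v_0,v_3] + [v_0,v_2],
  ∂[v_0,v_1,v_3] = [v_1,v_3] − [v_0,v_3] + [v_0,v_1].
The 6×4 boundary matrix has rank 3 and Smith normal form diag(1,1,1).

The boundary map ∂_3: C_3 → C_2 sends each 3-simplex σ to the alternating sum Σ_i (−1)^i (σ with its i-th vertex removed). For instance
  ∂[v_0,v_1,v_2,v_3] = [v_1,v_2,v_3] − [v_0,v_2,v_3] + [v_0,v_1,v_3] − [v_0,v_1,v_2].
The 4×1 boundary matrix has rank 1 and Smith normal form diag(1).

From H_k ≅ ker(∂_k) / im(∂_{k+1}) we obtain:

  H_0: rank C_0 − rank ∂_1 = 4 − 3 = 1, and the invariant factors of ∂_1 are all 1, so H_0 = Z.
  H_1: rank ker ∂_1 − rank ∂_2 = (6 − 3) − 3 = 0, and the invariant factors of ∂_2 are all 1, so H_1 = 0.
  H_2: rank ker ∂_2 − rank ∂_3 = (4 − 3) − 1 = 0, and the invariant factors of ∂_3 are all 1, so H_2 = 0.
  H_3: rank ker ∂_3 − rank ∂_4 = (1 − 1) − 0 = 0, and there is no ∂_4, so H_3 = 0.

As a check, the Euler characteristic is 4 − 6 + 4 − 1 = 1, which agrees with 1 − 0 + 0 − 0 = 1.
(K is a triangulation of the 3-simplex.)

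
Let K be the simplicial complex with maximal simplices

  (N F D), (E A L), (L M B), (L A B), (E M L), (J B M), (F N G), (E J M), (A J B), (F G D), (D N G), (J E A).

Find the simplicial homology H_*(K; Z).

Fix the vertex order A < B < D < E < F < G < J < L < M < N and write every simplex with vertices in increasing order. Then dim K = 2 and the simplices of K are:

  0-simplices (10): A, B, D, E, F, G, J, L, M, N
  1-simplices (18): AB, AE, AJ, AL, BJ, BL, BM, DF, DG, DN, EJ, EL, EM, FG, FN, GN, JM, LM
  2-simplices (12): ABJ, ABL, AEJ, AEL, BJM, BLM, DFG, DFN, DGN, EJM, ELM, FGN

so the chain groups are C_0 ≅ Z^10, C_1 ≅ Z^18, C_2 ≅ Z^12.

Boundary ∂_1: C_1 → C_0 is given by ∂[p,q] = [q] − [p].
The resulting 10×18 matrix has rank 8, and its Smith normal form has invariant factors (1,1,1,1,1,1,1,1).

The boundary map ∂_2: C_2 → C_1 sends each 2-simplex [p,q,r] to [q,r] − [p,r] + [p,q]. For instance
  ∂DGN = GN − DN + DG,
  ∂BLM = LM − BM + BL.
As a 18×12 matrix over Z this has rank 10, with invariant factors (1,1,1,1,1,1,1,1,1,1).

Reading off H_k = ker ∂_k / im ∂_{k+1}:

  H_0: rank C_0 − rank ∂_1 = 10 − 8 = 2, and the invariant factors of ∂_1 are all 1, so H_0 ≅ Z^2.
  H_1: rank ker ∂_1 − rank ∂_2 = (18 − 8) − 10 = 0, and the invariant factors of ∂_2 are all 1, so H_1 ≅ 0.
  H_2: rank ker ∂_2 − rank ∂_3 = (12 − 10) − 0 = 2, and there is no ∂_3, so H_2 ≅ Z^2.

H_0 ≅ Z^2,  H_1 = 0,  H_2 ≅ Z^2.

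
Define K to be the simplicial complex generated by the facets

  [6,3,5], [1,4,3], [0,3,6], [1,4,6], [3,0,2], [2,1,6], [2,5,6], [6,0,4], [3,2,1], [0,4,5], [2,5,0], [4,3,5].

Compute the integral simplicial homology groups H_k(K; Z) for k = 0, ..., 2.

H_0 ≅ Z,  H_1 ≅ Z/2,  H_2 = 0.

Fix the vertex order 0 < 1 < 2 < 3 < 4 < 5 < 6 and write every simplex with vertices in increasing order. Then dim K = 2 and the simplices of K are:

  0-simplices (7): [0], [1], [2], [3], [4], [5], [6]
  1-simplices (18): [0,2], [0,3], [0,4], [0,5], [0,6], [1,2], [1,3], [1,4], [1,6], [2,3], [2,5], [2,6], [3,4], [3,5], [3,6], [4,5], [4,6], [5,6]
  2-simplices (12): [0,2,3], [0,2,5], [0,3,6], [0,4,5], [0,4,6], [1,2,3], [1,2,6], [1,3,4], [1,4,6], [2,5,6], [3,4,5], [3,5,6]

Hence C_0 ≅ Z^7, C_1 ≅ Z^18, C_2 ≅ Z^12.

∂_1: C_1 → C_0 sends each edge [p,q] (with p < q) to q − p.
The resulting 7×18 matrix has rank 6, and its Smith normal form has invariant factors (1,1,1,1,1,1).

The boundary map ∂_2: C_2 → C_1 maps a triangle to the signed sum of its edges. For instance
  ∂[1,3,4] = [3,4] − [1,4] + [1,3],
  ∂[0,3,6] = [3,6] − [0,6] + [0,3].
The 18×12 boundary matrix has rank 12 and Smith normal form diag(1,1,1,1,1,1,1,1,1,1,1,2).

Reading off H_k = ker ∂_k / im ∂_{k+1}:

  H_0: rank C_0 − rank ∂_1 = 7 − 6 = 1, and the invariant factors of ∂_1 are all 1, so H_0 ≅ Z.
  H_1: rank ker ∂_1 − rank ∂_2 = (18 − 6) − 12 = 0, and ∂_2 has invariant factor 2 > 1, so H_1 ≅ Z/2.
  H_2: rank ker ∂_2 − rank ∂_3 = (12 − 12) − 0 = 0, and there is no ∂_3, so H_2 ≅ 0.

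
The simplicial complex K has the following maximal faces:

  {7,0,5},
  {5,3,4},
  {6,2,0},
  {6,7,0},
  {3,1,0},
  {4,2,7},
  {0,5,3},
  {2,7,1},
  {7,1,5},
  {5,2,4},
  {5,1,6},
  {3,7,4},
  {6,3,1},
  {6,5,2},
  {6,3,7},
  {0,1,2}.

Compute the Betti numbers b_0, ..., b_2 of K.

b_0 = 1, b_1 = 2, b_2 = 1.

Order the vertices as 0 < 1 < 2 < 3 < 4 < 5 < 6 < 7. Listing each simplex with vertices in this order, K has dimension 2 with simplices:

  0-simplices (8): [0], [1], [2], [3], [4], [5], [6], [7]
  1-simplices (24): (24 of them)
  2-simplices (16): [0,1,2], [0,1,3], [0,2,6], [0,3,5], [0,5,7], [0,6,7], [1,2,7], [1,3,6], [1,5,6], [1,5,7], [2,4,5], [2,4,7], [2,5,6], [3,4,5], [3,4,7], [3,6,7]

giving chain groups C_0 ≅ Z^8, C_1 ≅ Z^24, C_2 ≅ Z^16.

Boundary ∂_1: C_1 → C_0 is given by ∂[p,q] = [q] − [p].
The 8×24 boundary matrix has rank 7 and Smith normal form diag(1,1,1,1,1,1,1).

∂_2: C_2 → C_1 maps a triangle to the signed sum of its edges. For instance
  ∂[2,4,7] = [4,7] − [2,7] + [2,4],
  ∂[0,1,2] = [1,2] − [0,2] + [0,1].
The 24×16 boundary matrix has rank 15 and Smith normal form diag(1,1,1,1,1,1,1,1,1,1,1,1,1,1,1).

From H_k ≅ ker(∂_k) / im(∂_{k+1}) we obtain:

  H_0: rank C_0 − rank ∂_1 = 8 − 7 = 1, and the invariant factors of ∂_1 are all 1, so H_0 ≅ Z.
  H_1: rank ker ∂_1 − rank ∂_2 = (24 − 7) − 15 = 2, and the invariant factors of ∂_2 are all 1, so H_1 ≅ Z^2.
  H_2: rank ker ∂_2 − rank ∂_3 = (16 − 15) − 0 = 1, and there is no ∂_3, so H_2 ≅ Z.

Hence the Betti numbers are b_0 = 1, b_1 = 2, b_2 = 1.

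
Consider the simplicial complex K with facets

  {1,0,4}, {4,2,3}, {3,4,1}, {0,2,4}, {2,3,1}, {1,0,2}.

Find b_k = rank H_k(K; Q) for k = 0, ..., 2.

b_0 = 1, b_1 = 0, b_2 = 1.

We work with the vertex ordering 0 < 1 < 2 < 3 < 4. The simplices of K, each written with vertices in increasing order, are:

  0-simplices (5): [0], [1], [2], [3], [4]
  1-simplices (9): [0,1], [0,2], [0,4], [1,2], [1,3], [1,4], [2,3], [2,4], [3,4]
  2-simplices (6): [0,1,2], [0,1,4], [0,2,4], [1,2,3], [1,3,4], [2,3,4]

giving chain groups C_0 ≅ Z^5, C_1 ≅ Z^9, C_2 ≅ Z^6.

The boundary map ∂_1: C_1 → C_0 maps an edge to its endpoints' difference, ∂[p,q] = q − p.
The 5×9 boundary matrix has rank 4 and Smith normal form diag(1,1,1,1).

Boundary ∂_2: C_2 → C_1 acts by ∂[p,q,r] = [q,r] − [p,r] + [p,q]. For instance
  ∂[1,3,4] = [3,4] − [1,4] + [1,3],
  ∂[1,2,3] = [2,3] − [1,3] + [1,2].
As a 9×6 matrix over Z this has rank 5, with invariant factors (1,1,1,1,1).

From H_k ≅ ker(∂_k) / im(∂_{k+1}) we obtain:

  H_0: rank C_0 − rank ∂_1 = 5 − 4 = 1, and the invariant factors of ∂_1 are all 1, so H_0 = Z.
  H_1: rank ker ∂_1 − rank ∂_2 = (9 − 4) − 5 = 0, and the invariant factors of ∂_2 are all 1, so H_1 = 0.
  H_2: rank ker ∂_2 − rank ∂_3 = (6 − 5) − 0 = 1, and there is no ∂_3, so H_2 = Z.

(K is a triangulation of the 2-sphere S^2.)

Hence the Betti numbers are b_0 = 1, b_1 = 0, b_2 = 1.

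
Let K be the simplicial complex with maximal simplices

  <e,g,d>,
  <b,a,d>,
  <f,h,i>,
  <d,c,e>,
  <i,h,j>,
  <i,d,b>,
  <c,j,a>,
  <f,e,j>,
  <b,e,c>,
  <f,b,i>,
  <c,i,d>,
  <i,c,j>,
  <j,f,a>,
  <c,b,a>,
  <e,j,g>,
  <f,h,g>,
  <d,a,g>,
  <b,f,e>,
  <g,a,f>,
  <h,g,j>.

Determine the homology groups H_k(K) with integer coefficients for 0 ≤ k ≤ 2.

H_0 = Z,  H_1 = Z × Z/2,  H_2 = 0.

Order the vertices as a < b < c < d < e < f < g < h < i < j. Listing each simplex with vertices in this order, K has dimension 2 with simplices:

  0-simplices (10): a, b, c, d, e, f, g, h, i, j
  1-simplices (30): ab, ac, ad, af, ag, aj, bc, bd, be, bf, bi, cd, ce, ci, cj, de, dg, di, ef, eg, ej, fg, fh, fi, fj, gh, gj, hi, hj, ij
  2-simplices (20): abc, abd, acj, adg, afg, afj, bce, bdi, bef, bfi, cde, cdi, cij, deg, efj, egj, fgh, fhi, ghj, hij

so the chain groups are C_0 ≅ Z^10, C_1 ≅ Z^30, C_2 ≅ Z^20.

Boundary ∂_1: C_1 → C_0 is given by ∂[p,q] = [q] − [p]. For instance
  ∂cd = d − c.
The 10×30 boundary matrix has rank 9 and Smith normal form diag(1,1,1,1,1,1,1,1,1).

∂_2: C_2 → C_1 acts by ∂[p,q,r] = [q,r] − [p,r] + [p,q]. For instance
  ∂ghj = hj − gj + gh,
  ∂afg = fg − ag + af.
As a 30×20 matrix over Z this has rank 20, with invariant factors (1,1,1,1,1,1,1,1,1,1,1,1,1,1,1,1,1,1,1,2).

Computing H_k = (kernel of ∂_k) / (image of ∂_{k+1}):

  H_0: rank C_0 − rank ∂_1 = 10 − 9 = 1, and the invariant factors of ∂_1 are all 1, so H_0 = Z.
  H_1: rank ker ∂_1 − rank ∂_2 = (30 − 9) − 20 = 1, and ∂_2 has invariant factor 2 > 1, so H_1 = Z × Z/2.
  H_2: rank ker ∂_2 − rank ∂_3 = (20 − 20) − 0 = 0, and there is no ∂_3, so H_2 = 0.

(K is a triangulation of the Klein bottle.)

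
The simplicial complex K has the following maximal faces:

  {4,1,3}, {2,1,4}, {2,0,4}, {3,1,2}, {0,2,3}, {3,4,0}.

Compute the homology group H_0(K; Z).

H_0 = Z.

Fix the vertex order 0 < 1 < 2 < 3 < 4 and write every simplex with vertices in increasing order. Then dim K = 2 and the simplices of K are:

  0-simplices (5): [0], [1], [2], [3], [4]
  1-simplices (9): [0,2], [0,3], [0,4], [1,2], [1,3], [1,4], [2,3], [2,4], [3,4]
  2-simplices (6): [0,2,3], [0,2,4], [0,3,4], [1,2,3], [1,2,4], [1,3,4]

Hence C_0 ≅ Z^5, C_1 ≅ Z^9, C_2 ≅ Z^6.

Boundary ∂_1: C_1 → C_0 is given by ∂[p,q] = [q] − [p]. For instance
  ∂[0,3] = [3] − [0].
The 5×9 boundary matrix has rank 4 and Smith normal form diag(1,1,1,1).

The boundary map ∂_2: C_2 → C_1 sends each 2-simplex [p,q,r] to [q,r] − [p,r] + [p,q]. For instance
  ∂[1,2,3] = [2,3] − [1,3] + [1,2],
  ∂[1,3,4] = [3,4] − [1,4] + [1,3].
The 9×6 boundary matrix has rank 5 and Smith normal form diag(1,1,1,1,1).

From H_k ≅ ker(∂_k) / im(∂_{k+1}) we obtain:

  H_0: rank C_0 − rank ∂_1 = 5 − 4 = 1, and the invariant factors of ∂_1 are all 1, so H_0 = Z.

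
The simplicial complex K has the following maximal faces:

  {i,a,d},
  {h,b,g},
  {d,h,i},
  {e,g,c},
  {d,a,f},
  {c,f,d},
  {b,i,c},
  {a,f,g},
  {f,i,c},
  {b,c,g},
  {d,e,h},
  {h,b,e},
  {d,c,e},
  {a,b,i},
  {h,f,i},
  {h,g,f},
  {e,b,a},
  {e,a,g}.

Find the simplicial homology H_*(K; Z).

H_0 ≅ Z,  H_1 ≅ Z ⊕ Z/2Z,  H_2 = 0.

Order the vertices as a < b < c < d < e < f < g < h < i. Listing each simplex with vertices in this order, K has dimension 2 with simplices:

  0-simplices (9): a, b, c, d, e, f, g, h, i
  1-simplices (27): ab, ad, ae, af, ag, ai, bc, be, bg, bh, bi, cd, ce, cf, cg, ci, de, df, dh, di, eg, eh, fg, fh, fi, gh, hi
  2-simplices (18): abe, abi, adf, adi, aeg, afg, bcg, bci, beh, bgh, cde, cdf, ceg, cfi, deh, dhi, fgh, fhi

Hence C_0 ≅ Z^9, C_1 ≅ Z^27, C_2 ≅ Z^18.

∂_1: C_1 → C_0 sends each edge [p,q] (with p < q) to q − p. For instance
  ∂cd = d − c.
This gives a 9×27 integer matrix of rank 8; reducing to Smith normal form yields diagonal entries (1,1,1,1,1,1,1,1).

Boundary ∂_2: C_2 → C_1 acts by ∂[p,q,r] = [q,r] − [p,r] + [p,q]. For instance
  ∂bgh = gh − bh + bg,
  ∂ceg = eg − cg + ce.
As a 27×18 matrix over Z this has rank 18, with invariant factors (1,1,1,1,1,1,1,1,1,1,1,1,1,1,1,1,1,2).

Computing H_k = (kernel of ∂_k) / (image of ∂_{k+1}):

  H_0: rank C_0 − rank ∂_1 = 9 − 8 = 1, and the invariant factors of ∂_1 are all 1, so H_0 ≅ Z.
  H_1: rank ker ∂_1 − rank ∂_2 = (27 − 8) − 18 = 1, and ∂_2 has invariant factor 2 > 1, so H_1 ≅ Z ⊕ Z/2Z.
  H_2: rank ker ∂_2 − rank ∂_3 = (18 − 18) − 0 = 0, and there is no ∂_3, so H_2 ≅ 0.

(K is a triangulation of the Klein bottle.)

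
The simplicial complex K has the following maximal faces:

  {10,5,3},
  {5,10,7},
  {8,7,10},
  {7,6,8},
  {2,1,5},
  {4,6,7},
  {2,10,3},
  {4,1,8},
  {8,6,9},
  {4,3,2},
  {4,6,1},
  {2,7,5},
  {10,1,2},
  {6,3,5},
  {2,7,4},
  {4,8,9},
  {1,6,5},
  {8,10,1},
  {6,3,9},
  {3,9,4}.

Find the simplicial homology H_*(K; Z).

We work with the vertex ordering 1 < 2 < 3 < 4 < 5 < 6 < 7 < 8 < 9 < 10. The simplices of K, each written with vertices in increasing order, are:

  0-simplices (10): [1], [2], [3], [4], [5], [6], [7], [8], [9], [10]
  1-simplices (30): (30 of them)
  2-simplices (20): (20 of them)

so the chain groups are C_0 ≅ Z^10, C_1 ≅ Z^30, C_2 ≅ Z^20.

∂_1: C_1 → C_0 sends each edge [p,q] (with p < q) to q − p. For instance
  ∂[1,10] = [10] − [1].
This gives a 10×30 integer matrix of rank 9; reducing to Smith normal form yields diagonal entries (1,1,1,1,1,1,1,1,1).

Boundary ∂_2: C_2 → C_1 maps a triangle to the signed sum of its edges. For instance
  ∂[1,4,6] = [4,6] − [1,6] + [1,4],
  ∂[7,8,10] = [8,10] − [7,10] + [7,8].
The 30×20 boundary matrix has rank 20 and Smith normal form diag(1,1,1,1,1,1,1,1,1,1,1,1,1,1,1,1,1,1,1,2).

Now H_k = ker ∂_k / im ∂_{k+1}, so:

  H_0: rank C_0 − rank ∂_1 = 10 − 9 = 1, and the invariant factors of ∂_1 are all 1, so H_0 = Z.
  H_1: rank ker ∂_1 − rank ∂_2 = (30 − 9) − 20 = 1, and ∂_2 has invariant factor 2 > 1, so H_1 = Z ⊕ Z/2Z.
  H_2: rank ker ∂_2 − rank ∂_3 = (20 − 20) − 0 = 0, and there is no ∂_3, so H_2 = 0.

H_0 ≅ Z,  H_1 ≅ Z ⊕ Z/2Z,  H_2 = 0.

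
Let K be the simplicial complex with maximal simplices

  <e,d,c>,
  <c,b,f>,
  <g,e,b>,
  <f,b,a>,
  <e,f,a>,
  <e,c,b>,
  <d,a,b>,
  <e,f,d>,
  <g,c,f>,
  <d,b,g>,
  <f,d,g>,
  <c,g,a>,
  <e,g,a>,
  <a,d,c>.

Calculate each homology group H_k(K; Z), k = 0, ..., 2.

Order the vertices as a < b < c < d < e < f < g. Listing each simplex with vertices in this order, K has dimension 2 with simplices:

  0-simplices (7): a, b, c, d, e, f, g
  1-simplices (21): ab, ac, ad, ae, af, ag, bc, bd, be, bf, bg, cd, ce, cf, cg, de, df, dg, ef, eg, fg
  2-simplices (14): abd, abf, acd, acg, aef, aeg, bce, bcf, bdg, beg, cde, cfg, def, dfg

Hence C_0 ≅ Z^7, C_1 ≅ Z^21, C_2 ≅ Z^14.

Boundary ∂_1: C_1 → C_0 maps an edge to its endpoints' difference, ∂[p,q] = q − p. For instance
  ∂ce = e − c.
The 7×21 boundary matrix has rank 6 and Smith normal form diag(1,1,1,1,1,1).

∂_2: C_2 → C_1 acts by ∂[p,q,r] = [q,r] − [p,r] + [p,q]. For instance
  ∂bdg = dg − bg + bd,
  ∂abd = bd − ad + ab.
This gives a 21×14 integer matrix of rank 13; reducing to Smith normal form yields diagonal entries (1,1,1,1,1,1,1,1,1,1,1,1,1).

Reading off H_k = ker ∂_k / im ∂_{k+1}:

  H_0: rank C_0 − rank ∂_1 = 7 − 6 = 1, and the invariant factors of ∂_1 are all 1, so H_0 ≅ Z.
  H_1: rank ker ∂_1 − rank ∂_2 = (21 − 6) − 13 = 2, and the invariant factors of ∂_2 are all 1, so H_1 ≅ Z^2.
  H_2: rank ker ∂_2 − rank ∂_3 = (14 − 13) − 0 = 1, and there is no ∂_3, so H_2 ≅ Z.

H_0 ≅ Z,  H_1 ≅ Z^2,  H_2 ≅ Z.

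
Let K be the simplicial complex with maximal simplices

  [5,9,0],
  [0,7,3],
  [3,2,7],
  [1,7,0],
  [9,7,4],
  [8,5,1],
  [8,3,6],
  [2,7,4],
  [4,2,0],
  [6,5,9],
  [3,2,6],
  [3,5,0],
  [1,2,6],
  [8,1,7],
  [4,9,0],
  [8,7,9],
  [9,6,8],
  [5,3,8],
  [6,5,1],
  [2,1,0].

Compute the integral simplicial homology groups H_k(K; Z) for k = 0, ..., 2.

K has 10 vertices, 30 edges, 20 triangles.
rank ∂_0 = 0, rank ∂_1 = 9 ⇒ b_0 = 10 − 0 − 9 = 1; all invariant factors of ∂_1 are 1 so no torsion. So H_0 = Z.
rank ∂_1 = 9, rank ∂_2 = 20 ⇒ b_1 = 30 − 9 − 20 = 1; ∂_2 has invariant factor(s) [2] giving torsion. So H_1 = Z × Z/2.
rank ∂_2 = 20, rank ∂_3 = 0 ⇒ b_2 = 20 − 20 − 0 = 0. So H_2 = 0.

H_0 ≅ Z,  H_1 ≅ Z × Z/2,  H_2 = 0.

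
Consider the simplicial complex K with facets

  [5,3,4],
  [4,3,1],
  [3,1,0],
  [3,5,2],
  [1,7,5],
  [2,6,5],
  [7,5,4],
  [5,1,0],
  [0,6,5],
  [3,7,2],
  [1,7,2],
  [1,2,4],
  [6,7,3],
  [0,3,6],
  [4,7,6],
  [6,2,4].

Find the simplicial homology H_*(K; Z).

H_0 = Z,  H_1 = Z^2,  H_2 = Z.

Order the vertices as 0 < 1 < 2 < 3 < 4 < 5 < 6 < 7. Listing each simplex with vertices in this order, K has dimension 2 with simplices:

  0-simplices (8): [0], [1], [2], [3], [4], [5], [6], [7]
  1-simplices (24): (24 of them)
  2-simplices (16): [0,1,3], [0,1,5], [0,3,6], [0,5,6], [1,2,4], [1,2,7], [1,3,4], [1,5,7], [2,3,5], [2,3,7], [2,4,6], [2,5,6], [3,4,5], [3,6,7], [4,5,7], [4,6,7]

Hence C_0 ≅ Z^8, C_1 ≅ Z^24, C_2 ≅ Z^16.

Boundary ∂_1: C_1 → C_0 maps an edge to its endpoints' difference, ∂[p,q] = q − p. For instance
  ∂[0,5] = [5] − [0].
As a 8×24 matrix over Z this has rank 7, with invariant factors (1,1,1,1,1,1,1).

The boundary map ∂_2: C_2 → C_1 acts by ∂[p,q,r] = [q,r] − [p,r] + [p,q]. For instance
  ∂[2,4,6] = [4,6] − [2,6] + [2,4],
  ∂[0,1,3] = [1,3] − [0,3] + [0,1].
The resulting 24×16 matrix has rank 15, and its Smith normal form has invariant factors (1,1,1,1,1,1,1,1,1,1,1,1,1,1,1).

Computing H_k = (kernel of ∂_k) / (image of ∂_{k+1}):

  H_0: rank C_0 − rank ∂_1 = 8 − 7 = 1, and the invariant factors of ∂_1 are all 1, so H_0 ≅ Z.
  H_1: rank ker ∂_1 − rank ∂_2 = (24 − 7) − 15 = 2, and the invariant factors of ∂_2 are all 1, so H_1 ≅ Z^2.
  H_2: rank ker ∂_2 − rank ∂_3 = (16 − 15) − 0 = 1, and there is no ∂_3, so H_2 ≅ Z.

As a check, the Euler characteristic is 8 − 24 + 16 = 0, which agrees with 1 − 2 + 1 = 0.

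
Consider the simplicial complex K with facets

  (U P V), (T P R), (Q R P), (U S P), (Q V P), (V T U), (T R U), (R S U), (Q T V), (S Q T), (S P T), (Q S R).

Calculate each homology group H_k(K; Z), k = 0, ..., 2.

H_0 = Z,  H_1 = Z/2,  H_2 = 0.

K has 7 vertices, 18 edges, 12 triangles.
rank ∂_0 = 0, rank ∂_1 = 6 ⇒ b_0 = 7 − 0 − 6 = 1; all invariant factors of ∂_1 are 1 so no torsion. So H_0 ≅ Z.
rank ∂_1 = 6, rank ∂_2 = 12 ⇒ b_1 = 18 − 6 − 12 = 0; ∂_2 has invariant factor(s) [2] giving torsion. So H_1 ≅ Z/2.
rank ∂_2 = 12, rank ∂_3 = 0 ⇒ b_2 = 12 − 12 − 0 = 0. So H_2 ≅ 0.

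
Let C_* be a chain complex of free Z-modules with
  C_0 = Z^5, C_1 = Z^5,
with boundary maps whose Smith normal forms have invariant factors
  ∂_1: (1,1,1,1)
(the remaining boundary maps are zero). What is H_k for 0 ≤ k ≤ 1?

H_0 = Z,  H_1 = Z.

H_0: b_0 = 5 − 0 − 4 = 1; torsion from ∂_1 factors > 1: none. So H_0 = Z.
H_1: b_1 = 5 − 4 − 0 = 1; torsion from ∂_2 factors > 1: none. So H_1 = Z.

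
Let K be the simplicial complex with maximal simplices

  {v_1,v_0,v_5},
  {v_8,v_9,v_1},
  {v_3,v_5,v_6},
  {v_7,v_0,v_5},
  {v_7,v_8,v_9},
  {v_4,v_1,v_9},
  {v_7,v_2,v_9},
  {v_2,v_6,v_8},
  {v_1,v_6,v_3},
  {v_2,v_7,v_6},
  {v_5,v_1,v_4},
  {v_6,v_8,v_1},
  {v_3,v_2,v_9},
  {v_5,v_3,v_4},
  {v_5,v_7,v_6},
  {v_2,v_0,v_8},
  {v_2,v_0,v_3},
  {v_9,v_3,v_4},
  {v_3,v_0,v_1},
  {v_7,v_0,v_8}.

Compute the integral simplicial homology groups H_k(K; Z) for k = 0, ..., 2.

H_0 = Z,  H_1 = Z ⊕ Z/2Z,  H_2 = 0.

K has 10 vertices, 30 edges, 20 triangles.
rank ∂_0 = 0, rank ∂_1 = 9 ⇒ b_0 = 10 − 0 − 9 = 1; all invariant factors of ∂_1 are 1 so no torsion. So H_0 ≅ Z.
rank ∂_1 = 9, rank ∂_2 = 20 ⇒ b_1 = 30 − 9 − 20 = 1; ∂_2 has invariant factor(s) [2] giving torsion. So H_1 ≅ Z ⊕ Z/2Z.
rank ∂_2 = 20, rank ∂_3 = 0 ⇒ b_2 = 20 − 20 − 0 = 0. So H_2 ≅ 0.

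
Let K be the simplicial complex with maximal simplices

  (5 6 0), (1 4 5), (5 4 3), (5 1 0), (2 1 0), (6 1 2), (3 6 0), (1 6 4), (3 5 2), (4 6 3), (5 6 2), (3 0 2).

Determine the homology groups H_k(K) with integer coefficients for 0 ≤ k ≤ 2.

K has 7 vertices, 18 edges, 12 triangles.
rank ∂_0 = 0, rank ∂_1 = 6 ⇒ b_0 = 7 − 0 − 6 = 1; all invariant factors of ∂_1 are 1 so no torsion. So H_0 = Z.
rank ∂_1 = 6, rank ∂_2 = 12 ⇒ b_1 = 18 − 6 − 12 = 0; ∂_2 has invariant factor(s) [2] giving torsion. So H_1 = Z/2Z.
rank ∂_2 = 12, rank ∂_3 = 0 ⇒ b_2 = 12 − 12 − 0 = 0. So H_2 = 0.

H_0 ≅ Z,  H_1 ≅ Z/2Z,  H_2 = 0.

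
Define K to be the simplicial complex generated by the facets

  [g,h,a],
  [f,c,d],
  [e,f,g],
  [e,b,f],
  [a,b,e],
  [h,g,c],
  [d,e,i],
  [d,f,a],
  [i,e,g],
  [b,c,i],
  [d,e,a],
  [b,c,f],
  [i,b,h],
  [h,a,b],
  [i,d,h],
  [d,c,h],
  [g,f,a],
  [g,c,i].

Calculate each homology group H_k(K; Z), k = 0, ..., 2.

H_0 = Z,  H_1 = Z ⊕ Z/2Z,  H_2 = 0.

We work with the vertex ordering a < b < c < d < e < f < g < h < i. The simplices of K, each written with vertices in increasing order, are:

  0-simplices (9): a, b, c, d, e, f, g, h, i
  1-simplices (27): ab, ad, ae, af, ag, ah, bc, be, bf, bh, bi, cd, cf, cg, ch, ci, de, df, dh, di, ef, eg, ei, fg, gh, gi, hi
  2-simplices (18): abe, abh, ade, adf, afg, agh, bcf, bci, bef, bhi, cdf, cdh, cgh, cgi, dei, dhi, efg, egi

so the chain groups are C_0 ≅ Z^9, C_1 ≅ Z^27, C_2 ≅ Z^18.

Boundary ∂_1: C_1 → C_0 sends each edge [p,q] (with p < q) to q − p.
The resulting 9×27 matrix has rank 8, and its Smith normal form has invariant factors (1,1,1,1,1,1,1,1).

∂_2: C_2 → C_1 maps a triangle to the signed sum of its edges. For instance
  ∂cgi = gi − ci + cg,
  ∂cdf = df − cf + cd.
The resulting 27×18 matrix has rank 18, and its Smith normal form has invariant factors (1,1,1,1,1,1,1,1,1,1,1,1,1,1,1,1,1,2).

Computing H_k = (kernel of ∂_k) / (image of ∂_{k+1}):

  H_0: rank C_0 − rank ∂_1 = 9 − 8 = 1, and the invariant factors of ∂_1 are all 1, so H_0 ≅ Z.
  H_1: rank ker ∂_1 − rank ∂_2 = (27 − 8) − 18 = 1, and ∂_2 has invariant factor 2 > 1, so H_1 ≅ Z ⊕ Z/2Z.
  H_2: rank ker ∂_2 − rank ∂_3 = (18 − 18) − 0 = 0, and there is no ∂_3, so H_2 ≅ 0.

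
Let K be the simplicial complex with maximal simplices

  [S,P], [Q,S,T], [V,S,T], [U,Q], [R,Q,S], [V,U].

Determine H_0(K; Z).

K has 7 vertices, 10 edges, 3 triangles.
rank ∂_0 = 0, rank ∂_1 = 6 ⇒ b_0 = 7 − 0 − 6 = 1; all invariant factors of ∂_1 are 1 so no torsion. So H_0 = Z.

H_0 ≅ Z.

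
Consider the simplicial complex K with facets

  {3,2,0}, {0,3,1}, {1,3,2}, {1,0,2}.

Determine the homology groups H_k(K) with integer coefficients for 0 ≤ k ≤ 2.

H_0 = Z,  H_1 = 0,  H_2 = Z.

Fix the vertex order 0 < 1 < 2 < 3 and write every simplex with vertices in increasing order. Then dim K = 2 and the simplices of K are:

  0-simplices (4): [0], [1], [2], [3]
  1-simplices (6): [0,1], [0,2], [0,3], [1,2], [1,3], [2,3]
  2-simplices (4): [0,1,2], [0,1,3], [0,2,3], [1,2,3]

so the chain groups are C_0 ≅ Z^4, C_1 ≅ Z^6, C_2 ≅ Z^4.

Boundary ∂_1: C_1 → C_0 sends each edge [p,q] (with p < q) to q − p.
This gives a 4×6 integer matrix of rank 3; reducing to Smith normal form yields diagonal entries (1,1,1).

The boundary map ∂_2: C_2 → C_1 acts by ∂[p,q,r] = [q,r] − [p,r] + [p,q]. For instance
  ∂[0,1,3] = [1,3] − [0,3] + [0,1],
  ∂[1,2,3] = [2,3] − [1,3] + [1,2].
As a 6×4 matrix over Z this has rank 3, with invariant factors (1,1,1).

From H_k ≅ ker(∂_k) / im(∂_{k+1}) we obtain:

  H_0: rank C_0 − rank ∂_1 = 4 − 3 = 1, and the invariant factors of ∂_1 are all 1, so H_0 ≅ Z.
  H_1: rank ker ∂_1 − rank ∂_2 = (6 − 3) − 3 = 0, and the invariant factors of ∂_2 are all 1, so H_1 ≅ 0.
  H_2: rank ker ∂_2 − rank ∂_3 = (4 − 3) − 0 = 1, and there is no ∂_3, so H_2 ≅ Z.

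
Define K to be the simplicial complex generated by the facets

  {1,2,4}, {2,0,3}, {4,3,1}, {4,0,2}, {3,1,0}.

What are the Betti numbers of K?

b_0 = 1, b_1 = 1, b_2 = 0.

Fix the vertex order 0 < 1 < 2 < 3 < 4 and write every simplex with vertices in increasing order. Then dim K = 2 and the simplices of K are:

  0-simplices (5): [0], [1], [2], [3], [4]
  1-simplices (10): [0,1], [0,2], [0,3], [0,4], [1,2], [1,3], [1,4], [2,3], [2,4], [3,4]
  2-simplices (5): [0,1,3], [0,2,3], [0,2,4], [1,2,4], [1,3,4]

so the chain groups are C_0 ≅ Z^5, C_1 ≅ Z^10, C_2 ≅ Z^5.

The boundary map ∂_1: C_1 → C_0 maps an edge to its endpoints' difference, ∂[p,q] = q − p. For instance
  ∂[2,4] = [4] − [2].
This gives a 5×10 integer matrix of rank 4; reducing to Smith normal form yields diagonal entries (1,1,1,1).

The boundary map ∂_2: C_2 → C_1 sends each 2-simplex [p,q,r] to [q,r] − [p,r] + [p,q]. For instance
  ∂[0,1,3] = [1,3] − [0,3] + [0,1],
  ∂[0,2,4] = [2,4] − [0,4] + [0,2].
As a 10×5 matrix over Z this has rank 5, with invariant factors (1,1,1,1,1).

Now H_k = ker ∂_k / im ∂_{k+1}, so:

  H_0: rank C_0 − rank ∂_1 = 5 − 4 = 1, and the invariant factors of ∂_1 are all 1, so H_0 = Z.
  H_1: rank ker ∂_1 − rank ∂_2 = (10 − 4) − 5 = 1, and the invariant factors of ∂_2 are all 1, so H_1 = Z.
  H_2: rank ker ∂_2 − rank ∂_3 = (5 − 5) − 0 = 0, and there is no ∂_3, so H_2 = 0.

Hence the Betti numbers are b_0 = 1, b_1 = 1, b_2 = 0.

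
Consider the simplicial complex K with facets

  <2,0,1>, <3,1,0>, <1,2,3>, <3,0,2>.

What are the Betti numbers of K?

b_0 = 1, b_1 = 0, b_2 = 1.

Take the total order 0 < 1 < 2 < 3 on the vertex set. Then K (dimension 2) consists of the simplices:

  0-simplices (4): [0], [1], [2], [3]
  1-simplices (6): [0,1], [0,2], [0,3], [1,2], [1,3], [2,3]
  2-simplices (4): [0,1,2], [0,1,3], [0,2,3], [1,2,3]

so the chain groups are C_0 ≅ Z^4, C_1 ≅ Z^6, C_2 ≅ Z^4.

The boundary map ∂_1: C_1 → C_0 sends each edge [p,q] (with p < q) to q − p.
As a 4×6 matrix over Z this has rank 3, with invariant factors (1,1,1).

Boundary ∂_2: C_2 → C_1 sends each 2-simplex [p,q,r] to [q,r] − [p,r] + [p,q]. For instance
  ∂[1,2,3] = [2,3] − [1,3] + [1,2],
  ∂[0,2,3] = [2,3] − [0,3] + [0,2].
The 6×4 boundary matrix has rank 3 and Smith normal form diag(1,1,1).

Computing H_k = (kernel of ∂_k) / (image of ∂_{k+1}):

  H_0: rank C_0 − rank ∂_1 = 4 − 3 = 1, and the invariant factors of ∂_1 are all 1, so H_0 = Z.
  H_1: rank ker ∂_1 − rank ∂_2 = (6 − 3) − 3 = 0, and the invariant factors of ∂_2 are all 1, so H_1 = 0.
  H_2: rank ker ∂_2 − rank ∂_3 = (4 − 3) − 0 = 1, and there is no ∂_3, so H_2 = Z.

Hence the Betti numbers are b_0 = 1, b_1 = 0, b_2 = 1.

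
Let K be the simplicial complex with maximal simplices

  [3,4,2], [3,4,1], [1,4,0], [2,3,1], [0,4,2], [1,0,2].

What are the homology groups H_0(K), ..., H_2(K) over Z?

Order the vertices as 0 < 1 < 2 < 3 < 4. Listing each simplex with vertices in this order, K has dimension 2 with simplices:

  0-simplices (5): [0], [1], [2], [3], [4]
  1-simplices (9): [0,1], [0,2], [0,4], [1,2], [1,3], [1,4], [2,3], [2,4], [3,4]
  2-simplices (6): [0,1,2], [0,1,4], [0,2,4], [1,2,3], [1,3,4], [2,3,4]

Hence C_0 ≅ Z^5, C_1 ≅ Z^9, C_2 ≅ Z^6.

∂_1: C_1 → C_0 sends each edge [p,q] (with p < q) to q − p. For instance
  ∂[0,2] = [2] − [0].
The resulting 5×9 matrix has rank 4, and its Smith normal form has invariant factors (1,1,1,1).

∂_2: C_2 → C_1 acts by ∂[p,q,r] = [q,r] − [p,r] + [p,q]. For instance
  ∂[2,3,4] = [3,4] − [2,4] + [2,3],
  ∂[0,1,4] = [1,4] − [0,4] + [0,1].
The 9×6 boundary matrix has rank 5 and Smith normal form diag(1,1,1,1,1).

Reading off H_k = ker ∂_k / im ∂_{k+1}:

  H_0: rank C_0 − rank ∂_1 = 5 − 4 = 1, and the invariant factors of ∂_1 are all 1, so H_0 = Z.
  H_1: rank ker ∂_1 − rank ∂_2 = (9 − 4) − 5 = 0, and the invariant factors of ∂_2 are all 1, so H_1 = 0.
  H_2: rank ker ∂_2 − rank ∂_3 = (6 − 5) − 0 = 1, and there is no ∂_3, so H_2 = Z.

As a check, the Euler characteristic is 5 − 9 + 6 = 2, which agrees with 1 − 0 + 1 = 2.

H_0 ≅ Z,  H_1 = 0,  H_2 ≅ Z.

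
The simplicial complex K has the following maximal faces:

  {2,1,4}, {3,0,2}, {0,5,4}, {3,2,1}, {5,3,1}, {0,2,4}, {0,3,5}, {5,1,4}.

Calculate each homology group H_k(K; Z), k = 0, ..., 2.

Take the total order 0 < 1 < 2 < 3 < 4 < 5 on the vertex set. Then K (dimension 2) consists of the simplices:

  0-simplices (6): [0], [1], [2], [3], [4], [5]
  1-simplices (12): [0,2], [0,3], [0,4], [0,5], [1,2], [1,3], [1,4], [1,5], [2,3], [2,4], [3,5], [4,5]
  2-simplices (8): [0,2,3], [0,2,4], [0,3,5], [0,4,5], [1,2,3], [1,2,4], [1,3,5], [1,4,5]

giving chain groups C_0 ≅ Z^6, C_1 ≅ Z^12, C_2 ≅ Z^8.

∂_1: C_1 → C_0 sends each edge [p,q] (with p < q) to q − p. For instance
  ∂[0,2] = [2] − [0].
As a 6×12 matrix over Z this has rank 5, with invariant factors (1,1,1,1,1).

Boundary ∂_2: C_2 → C_1 maps a triangle to the signed sum of its edges. For instance
  ∂[1,2,4] = [2,4] − [1,4] + [1,2],
  ∂[0,4,5] = [4,5] − [0,5] + [0,4].
The resulting 12×8 matrix has rank 7, and its Smith normal form has invariant factors (1,1,1,1,1,1,1).

Reading off H_k = ker ∂_k / im ∂_{k+1}:

  H_0: rank C_0 − rank ∂_1 = 6 − 5 = 1, and the invariant factors of ∂_1 are all 1, so H_0 = Z.
  H_1: rank ker ∂_1 − rank ∂_2 = (12 − 5) − 7 = 0, and the invariant factors of ∂_2 are all 1, so H_1 = 0.
  H_2: rank ker ∂_2 − rank ∂_3 = (8 − 7) − 0 = 1, and there is no ∂_3, so H_2 = Z.

H_0 ≅ Z,  H_1 = 0,  H_2 ≅ Z.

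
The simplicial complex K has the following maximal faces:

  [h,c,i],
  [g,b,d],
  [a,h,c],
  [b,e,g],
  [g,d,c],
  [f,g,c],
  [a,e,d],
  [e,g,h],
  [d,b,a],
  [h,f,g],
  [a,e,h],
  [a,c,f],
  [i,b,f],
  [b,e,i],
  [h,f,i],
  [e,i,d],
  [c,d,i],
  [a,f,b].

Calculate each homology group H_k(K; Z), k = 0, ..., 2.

Take the total order a < b < c < d < e < f < g < h < i on the vertex set. Then K (dimension 2) consists of the simplices:

  0-simplices (9): a, b, c, d, e, f, g, h, i
  1-simplices (27): ab, ac, ad, ae, af, ah, bd, be, bf, bg, bi, cd, cf, cg, ch, ci, de, dg, di, eg, eh, ei, fg, fh, fi, gh, hi
  2-simplices (18): abd, abf, acf, ach, ade, aeh, bdg, beg, bei, bfi, cdg, cdi, cfg, chi, dei, egh, fgh, fhi

so the chain groups are C_0 ≅ Z^9, C_1 ≅ Z^27, C_2 ≅ Z^18.

The boundary map ∂_1: C_1 → C_0 maps an edge to its endpoints' difference, ∂[p,q] = q − p.
The 9×27 boundary matrix has rank 8 and Smith normal form diag(1,1,1,1,1,1,1,1).

∂_2: C_2 → C_1 sends each 2-simplex [p,q,r] to [q,r] − [p,r] + [p,q]. For instance
  ∂abf = bf − af + ab,
  ∂aeh = eh − ah + ae.
This gives a 27×18 integer matrix of rank 18; reducing to Smith normal form yields diagonal entries (1,1,1,1,1,1,1,1,1,1,1,1,1,1,1,1,1,2).

Computing H_k = (kernel of ∂_k) / (image of ∂_{k+1}):

  H_0: rank C_0 − rank ∂_1 = 9 − 8 = 1, and the invariant factors of ∂_1 are all 1, so H_0 ≅ Z.
  H_1: rank ker ∂_1 − rank ∂_2 = (27 − 8) − 18 = 1, and ∂_2 has invariant factor 2 > 1, so H_1 ≅ Z ⊕ Z/2Z.
  H_2: rank ker ∂_2 − rank ∂_3 = (18 − 18) − 0 = 0, and there is no ∂_3, so H_2 ≅ 0.

(K is a triangulation of the Klein bottle.)

H_0 = Z,  H_1 = Z ⊕ Z/2Z,  H_2 = 0.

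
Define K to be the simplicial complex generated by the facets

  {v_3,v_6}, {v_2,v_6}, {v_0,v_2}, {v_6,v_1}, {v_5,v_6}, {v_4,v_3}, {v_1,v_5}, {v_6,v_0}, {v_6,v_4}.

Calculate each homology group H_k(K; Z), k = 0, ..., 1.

We work with the vertex ordering v_0 < v_1 < v_2 < v_3 < v_4 < v_5 < v_6. The simplices of K, each written with vertices in increasing order, are:

  0-simplices (7): [v_0], [v_1], [v_2], [v_3], [v_4], [v_5], [v_6]
  1-simplices (9): [v_0,v_2], [v_0,v_6], [v_1,v_5], [v_1,v_6], [v_2,v_6], [v_3,v_4], [v_3,v_6], [v_4,v_6], [v_5,v_6]

giving chain groups C_0 ≅ Z^7, C_1 ≅ Z^9.

∂_1: C_1 → C_0 sends each edge [p,q] (with p < q) to q − p.
This gives a 7×9 integer matrix of rank 6; reducing to Smith normal form yields diagonal entries (1,1,1,1,1,1).

Now H_k = ker ∂_k / im ∂_{k+1}, so:

  H_0: rank C_0 − rank ∂_1 = 7 − 6 = 1, and the invariant factors of ∂_1 are all 1, so H_0 ≅ Z.
  H_1: rank ker ∂_1 − rank ∂_2 = (9 − 6) − 0 = 3, and there is no ∂_2, so H_1 ≅ Z^3.

As a check, the Euler characteristic is 7 − 9 = -2, which agrees with 1 − 3 = -2.
(K is a triangulation of a wedge of 3 circles.)

H_0 ≅ Z,  H_1 ≅ Z^3.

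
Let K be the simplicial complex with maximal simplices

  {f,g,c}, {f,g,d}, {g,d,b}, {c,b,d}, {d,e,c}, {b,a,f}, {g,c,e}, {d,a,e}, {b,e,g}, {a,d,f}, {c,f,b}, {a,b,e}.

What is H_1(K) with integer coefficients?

We work with the vertex ordering a < b < c < d < e < f < g. The simplices of K, each written with vertices in increasing order, are:

  0-simplices (7): a, b, c, d, e, f, g
  1-simplices (18): ab, ad, ae, af, bc, bd, be, bf, bg, cd, ce, cf, cg, de, df, dg, eg, fg
  2-simplices (12): abe, abf, ade, adf, bcd, bcf, bdg, beg, cde, ceg, cfg, dfg

so the chain groups are C_0 ≅ Z^7, C_1 ≅ Z^18, C_2 ≅ Z^12.

The boundary map ∂_1: C_1 → C_0 sends each edge [p,q] (with p < q) to q − p.
The resulting 7×18 matrix has rank 6, and its Smith normal form has invariant factors (1,1,1,1,1,1).

The boundary map ∂_2: C_2 → C_1 acts by ∂[p,q,r] = [q,r] − [p,r] + [p,q]. For instance
  ∂cfg = fg − cg + cf,
  ∂cde = de − ce + cd.
This gives a 18×12 integer matrix of rank 12; reducing to Smith normal form yields diagonal entries (1,1,1,1,1,1,1,1,1,1,1,2).

Now H_k = ker ∂_k / im ∂_{k+1}, so:

  H_1: rank ker ∂_1 − rank ∂_2 = (18 − 6) − 12 = 0, and ∂_2 has invariant factor 2 > 1, so H_1 = Z/2.

H_1 ≅ Z/2.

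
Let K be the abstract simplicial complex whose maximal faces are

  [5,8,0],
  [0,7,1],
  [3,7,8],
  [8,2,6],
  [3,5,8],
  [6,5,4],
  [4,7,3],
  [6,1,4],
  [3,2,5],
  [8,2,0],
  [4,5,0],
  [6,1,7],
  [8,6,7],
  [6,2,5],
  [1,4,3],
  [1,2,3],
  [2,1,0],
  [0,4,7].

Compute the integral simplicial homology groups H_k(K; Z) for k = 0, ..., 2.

Take the total order 0 < 1 < 2 < 3 < 4 < 5 < 6 < 7 < 8 on the vertex set. Then K (dimension 2) consists of the simplices:

  0-simplices (9): [0], [1], [2], [3], [4], [5], [6], [7], [8]
  1-simplices (27): (27 of them)
  2-simplices (18): [0,1,2], [0,1,7], [0,2,8], [0,4,5], [0,4,7], [0,5,8], [1,2,3], [1,3,4], [1,4,6], [1,6,7], [2,3,5], [2,5,6], [2,6,8], [3,4,7], [3,5,8], [3,7,8], [4,5,6], [6,7,8]

giving chain groups C_0 ≅ Z^9, C_1 ≅ Z^27, C_2 ≅ Z^18.

Boundary ∂_1: C_1 → C_0 is given by ∂[p,q] = [q] − [p].
The 9×27 boundary matrix has rank 8 and Smith normal form diag(1,1,1,1,1,1,1,1).

The boundary map ∂_2: C_2 → C_1 acts by ∂[p,q,r] = [q,r] − [p,r] + [p,q]. For instance
  ∂[3,7,8] = [7,8] − [3,8] + [3,7],
  ∂[2,6,8] = [6,8] − [2,8] + [2,6].
The 27×18 boundary matrix has rank 18 and Smith normal form diag(1,1,1,1,1,1,1,1,1,1,1,1,1,1,1,1,1,2).

Now H_k = ker ∂_k / im ∂_{k+1}, so:

  H_0: rank C_0 − rank ∂_1 = 9 − 8 = 1, and the invariant factors of ∂_1 are all 1, so H_0 = Z.
  H_1: rank ker ∂_1 − rank ∂_2 = (27 − 8) − 18 = 1, and ∂_2 has invariant factor 2 > 1, so H_1 = Z ⊕ Z/2Z.
  H_2: rank ker ∂_2 − rank ∂_3 = (18 − 18) − 0 = 0, and there is no ∂_3, so H_2 = 0.

H_0 ≅ Z,  H_1 ≅ Z ⊕ Z/2Z,  H_2 = 0.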